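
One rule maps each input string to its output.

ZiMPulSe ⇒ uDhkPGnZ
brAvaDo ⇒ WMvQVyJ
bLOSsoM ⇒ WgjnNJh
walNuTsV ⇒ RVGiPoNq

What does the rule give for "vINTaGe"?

The rule is to shift every letter 5 places backward in the alphabet (wrapping around), then flip the case of every letter.
Starting from "vINTaGe": after the first operation, "qDIOvBz"; after the second, "QdioVbZ".

QdioVbZ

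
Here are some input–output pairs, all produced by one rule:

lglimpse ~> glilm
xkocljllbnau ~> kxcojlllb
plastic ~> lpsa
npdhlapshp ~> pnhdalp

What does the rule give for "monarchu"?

omanr

What's happening: delete the last 3 characters, then swap each adjacent pair of characters (1↔2, 3↔4, ...).
Starting from "monarchu": after the first operation, "monar"; after the second, "omanr".
(Check on "xkocljllbnau": → "xkocljllb" → "kxcojlllb" ✓)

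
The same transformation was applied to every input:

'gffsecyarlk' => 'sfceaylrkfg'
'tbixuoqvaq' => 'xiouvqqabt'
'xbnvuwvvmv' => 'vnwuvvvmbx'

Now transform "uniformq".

firoqmnu

In each case the input is transformed by: swap each adjacent pair of characters (1↔2, 3↔4, ...), then move the first 2 characters to the end (rotate left by 2).
On "uniformq": the first step gives "nufiroqm", and the second then gives "firoqmnu".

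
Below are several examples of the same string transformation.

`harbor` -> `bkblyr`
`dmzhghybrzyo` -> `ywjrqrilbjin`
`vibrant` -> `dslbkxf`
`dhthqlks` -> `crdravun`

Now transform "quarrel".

vekbboa

Each output is the input with this applied: swap the first and last characters, then shift every letter 10 places forward in the alphabet (wrapping around).
"quarrel" → "luarreq" → "vekbboa".
(Check on "dmzhghybrzyo": → "omzhghybrzyd" → "ywjrqrilbjin" ✓)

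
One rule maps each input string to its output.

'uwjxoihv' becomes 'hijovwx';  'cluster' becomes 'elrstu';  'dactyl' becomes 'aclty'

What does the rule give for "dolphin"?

hilnop

The rule is to delete the first character, then sort the characters into alphabetical order.
Applying both steps to "dolphin": "olphin", then "hilnop".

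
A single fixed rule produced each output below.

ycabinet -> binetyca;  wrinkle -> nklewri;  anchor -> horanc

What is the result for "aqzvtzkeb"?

vtzkebaqz

The transformation: move the first 3 characters to the end (rotate left by 3).
"aqzvtzkeb" → "vtzkebaqz".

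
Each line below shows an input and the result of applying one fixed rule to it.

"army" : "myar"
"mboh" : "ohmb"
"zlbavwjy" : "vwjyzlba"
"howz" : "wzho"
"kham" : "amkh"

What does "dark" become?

Looking at the pairs, the operation is to swap the front and back halves of the string.
On "dark" that produces "rkda".

rkda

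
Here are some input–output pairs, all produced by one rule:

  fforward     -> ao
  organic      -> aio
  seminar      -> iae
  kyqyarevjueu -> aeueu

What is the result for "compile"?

The pattern: move the first 3 characters to the end (rotate left by 3), then keep only the vowels.
Working it through for "compile": intermediate "pilecom", final "ieo".

ieo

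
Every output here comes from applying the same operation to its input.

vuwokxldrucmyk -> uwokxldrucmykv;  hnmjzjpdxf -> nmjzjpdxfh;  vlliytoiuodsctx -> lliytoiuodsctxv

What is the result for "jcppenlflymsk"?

cppenlflymskj

The rule is to move the first character to the end.
Doing the same to "jcppenlflymsk": "cppenlflymskj".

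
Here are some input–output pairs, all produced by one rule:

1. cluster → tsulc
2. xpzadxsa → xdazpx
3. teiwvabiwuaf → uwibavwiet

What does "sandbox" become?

bdnas

Rule — reverse the string, then delete the first 2 characters.
"sandbox" → "xobdnas" → "bdnas".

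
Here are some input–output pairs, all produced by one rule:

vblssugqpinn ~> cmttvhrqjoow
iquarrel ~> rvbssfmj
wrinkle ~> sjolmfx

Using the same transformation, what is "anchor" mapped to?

odipsb

Looking at the pairs, the operation is to move the first character to the end, then shift every letter 1 place forward in the alphabet (wrapping around).
Applying both steps to "anchor": "nchora", then "odipsb".
(Check on "vblssugqpinn": → "blssugqpinnv" → "cmttvhrqjoow" ✓)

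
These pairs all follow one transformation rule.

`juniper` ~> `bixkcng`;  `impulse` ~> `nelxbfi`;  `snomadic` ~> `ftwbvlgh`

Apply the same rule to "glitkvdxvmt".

The pattern: move the first 3 characters to the end (rotate left by 3), then shift every letter 7 places backward in the alphabet (wrapping around).
"glitkvdxvmt" → "mdowqofmzeb".

mdowqofmzeb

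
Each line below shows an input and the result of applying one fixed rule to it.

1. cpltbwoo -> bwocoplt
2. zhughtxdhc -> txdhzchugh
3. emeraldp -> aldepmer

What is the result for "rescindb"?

indrbesc

The rule is to swap the first and last characters, then swap the front and back halves of the string.
"rescindb" → "indrbesc".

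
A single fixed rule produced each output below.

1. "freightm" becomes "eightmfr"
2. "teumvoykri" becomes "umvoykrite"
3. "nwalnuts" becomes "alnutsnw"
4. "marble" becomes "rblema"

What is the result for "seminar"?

Rule — move the first 2 characters to the end (rotate left by 2).
On "seminar" that produces "minarse".

minarse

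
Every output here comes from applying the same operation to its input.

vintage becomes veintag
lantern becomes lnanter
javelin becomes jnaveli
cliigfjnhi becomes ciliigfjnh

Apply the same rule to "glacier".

The transformation: swap the first and last characters, then move the last character to the front.
On "glacier": the first step gives "rlacieg", and the second then gives "grlacie".

grlacie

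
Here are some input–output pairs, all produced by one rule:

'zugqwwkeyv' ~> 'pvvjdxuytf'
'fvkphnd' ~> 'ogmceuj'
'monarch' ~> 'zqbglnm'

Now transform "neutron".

sqnmmdt

The rule is to shift every letter 1 place backward in the alphabet (wrapping around), then move the first 3 characters to the end (rotate left by 3).
Starting from "neutron": after the first operation, "mdtsqnm"; after the second, "sqnmmdt".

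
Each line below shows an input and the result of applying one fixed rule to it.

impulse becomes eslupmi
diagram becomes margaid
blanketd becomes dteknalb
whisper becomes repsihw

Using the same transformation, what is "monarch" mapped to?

The pattern: reverse the string.
So "monarch" becomes "hcranom".

hcranom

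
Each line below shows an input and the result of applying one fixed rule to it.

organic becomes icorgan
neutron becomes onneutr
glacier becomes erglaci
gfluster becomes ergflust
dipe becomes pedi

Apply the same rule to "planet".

etplan

Rule — move the last 2 characters to the front (rotate right by 2).
Doing the same to "planet": "etplan".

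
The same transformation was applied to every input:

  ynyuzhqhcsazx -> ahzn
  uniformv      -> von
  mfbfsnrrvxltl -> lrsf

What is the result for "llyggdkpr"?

Each output is the input with this applied: keep one character in every 3, starting at position 2 (positions 2nd, 5th, 8th, ...), then reverse the string.
Applying both steps to "llyggdkpr": "lgp", then "pgl".

pgl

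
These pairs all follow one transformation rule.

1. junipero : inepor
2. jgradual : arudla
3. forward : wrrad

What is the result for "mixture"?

txrue

In each case the input is transformed by: delete the first 2 characters, then swap each adjacent pair of characters (1↔2, 3↔4, ...).
Working it through for "mixture": intermediate "xture", final "txrue".
(Check on "forward": → "rward" → "wrrad" ✓)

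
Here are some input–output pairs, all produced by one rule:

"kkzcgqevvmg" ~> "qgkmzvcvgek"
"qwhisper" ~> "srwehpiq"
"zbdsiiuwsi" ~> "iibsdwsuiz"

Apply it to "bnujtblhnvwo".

lonwuvjnthbb

In each case the input is transformed by: take characters alternately from the front and the back (1st, last, 2nd, 2nd-last, ...), then swap the first and last characters.
For "bnujtblhnvwo", step one produces "bonwuvjnthbl"; step two turns that into "lonwuvjnthbb".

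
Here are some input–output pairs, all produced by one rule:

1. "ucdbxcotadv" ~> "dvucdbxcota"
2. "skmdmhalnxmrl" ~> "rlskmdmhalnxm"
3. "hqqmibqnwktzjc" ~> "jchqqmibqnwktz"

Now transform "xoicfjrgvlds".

What's happening: move the last 2 characters to the front (rotate right by 2).
On "xoicfjrgvlds" that produces "dsxoicfjrgvl".

dsxoicfjrgvl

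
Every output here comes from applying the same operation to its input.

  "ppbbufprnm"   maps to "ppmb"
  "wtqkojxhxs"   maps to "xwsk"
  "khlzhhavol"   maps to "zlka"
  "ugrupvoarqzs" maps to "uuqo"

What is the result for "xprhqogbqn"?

Looking at the pairs, the operation is to keep one character in every 3, starting at position 1 (positions 1st, 4th, 7th, ...), then sort the characters into reverse alphabetical order.
On "xprhqogbqn": the first step gives "xhgn", and the second then gives "xnhg".

xnhg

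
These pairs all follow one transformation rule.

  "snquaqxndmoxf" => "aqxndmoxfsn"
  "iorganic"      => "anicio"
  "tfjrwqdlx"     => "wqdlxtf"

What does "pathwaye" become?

In each case the input is transformed by: move the first 2 characters to the end (rotate left by 2), then delete the first 2 characters.
Applying both steps to "pathwaye": "thwayepa", then "wayepa".
(Check on "snquaqxndmoxf": → "quaqxndmoxfsn" → "aqxndmoxfsn" ✓)

wayepa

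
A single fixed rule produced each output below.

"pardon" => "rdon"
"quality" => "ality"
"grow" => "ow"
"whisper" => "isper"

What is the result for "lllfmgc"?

lfmgc

In each case the input is transformed by: delete the first 2 characters.
For "lllfmgc" the result is "lfmgc".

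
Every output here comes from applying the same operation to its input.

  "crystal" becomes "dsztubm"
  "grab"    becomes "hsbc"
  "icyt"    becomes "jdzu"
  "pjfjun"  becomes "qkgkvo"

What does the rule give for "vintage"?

wjoubhf

The rule is to shift every letter 1 place forward in the alphabet (wrapping around).
On "vintage" that produces "wjoubhf".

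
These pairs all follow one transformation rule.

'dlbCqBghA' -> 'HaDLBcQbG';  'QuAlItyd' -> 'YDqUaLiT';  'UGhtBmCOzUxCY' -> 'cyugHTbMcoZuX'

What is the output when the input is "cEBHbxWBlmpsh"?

Rule — move the last 2 characters to the front (rotate right by 2), then flip the case of every letter.
Starting from "cEBHbxWBlmpsh": after the first operation, "shcEBHbxWBlmp"; after the second, "SHCebhBXwbLMP".
(Check on "UGhtBmCOzUxCY": → "CYUGhtBmCOzUx" → "cyugHTbMcoZuX" ✓)

SHCebhBXwbLMP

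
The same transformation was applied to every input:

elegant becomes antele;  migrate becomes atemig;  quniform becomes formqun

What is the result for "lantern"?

Rule — move the first 3 characters to the end (rotate left by 3), then delete the first character.
For "lantern", step one produces "ternlan"; step two turns that into "ernlan".

ernlan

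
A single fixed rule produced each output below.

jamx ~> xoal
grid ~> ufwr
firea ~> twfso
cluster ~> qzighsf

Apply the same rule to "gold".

The transformation: shift every letter 12 places backward in the alphabet (wrapping around).
Doing the same to "gold": "uczr".

uczr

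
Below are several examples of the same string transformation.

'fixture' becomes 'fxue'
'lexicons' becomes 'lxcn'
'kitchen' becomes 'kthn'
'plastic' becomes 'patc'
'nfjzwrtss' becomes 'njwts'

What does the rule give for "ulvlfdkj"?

uvfk

Looking at the pairs, the operation is to keep every other character starting from the first (positions 1st, 3rd, 5th, ...).
On "ulvlfdkj" that produces "uvfk".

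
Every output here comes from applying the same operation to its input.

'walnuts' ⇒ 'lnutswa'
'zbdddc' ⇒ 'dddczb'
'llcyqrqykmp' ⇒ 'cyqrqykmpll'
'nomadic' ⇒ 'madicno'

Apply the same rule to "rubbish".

The transformation: move the first 2 characters to the end (rotate left by 2).
Doing the same to "rubbish": "bbishru".

bbishru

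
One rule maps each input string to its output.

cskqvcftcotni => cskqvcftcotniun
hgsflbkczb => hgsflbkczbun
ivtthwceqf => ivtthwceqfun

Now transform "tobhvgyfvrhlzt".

tobhvgyfvrhlztun

Rule — append "un".
"tobhvgyfvrhlzt" → "tobhvgyfvrhlztun".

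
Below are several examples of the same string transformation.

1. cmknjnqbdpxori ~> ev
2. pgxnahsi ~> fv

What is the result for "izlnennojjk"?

In each case the input is transformed by: shift every letter 13 places forward in the alphabet (wrapping around) — i.e. ROT13, then keep only the last 2 characters.
Applying both steps to "izlnennojjk": "vmyaraabwwx", then "wx".

wx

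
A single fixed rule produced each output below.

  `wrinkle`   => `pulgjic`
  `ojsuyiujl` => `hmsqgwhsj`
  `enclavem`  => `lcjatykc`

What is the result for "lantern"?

What's happening: swap each adjacent pair of characters (1↔2, 3↔4, ...), then shift every letter 2 places backward in the alphabet (wrapping around).
Applying both steps to "lantern": "altnren", then "yjrlpcl".

yjrlpcl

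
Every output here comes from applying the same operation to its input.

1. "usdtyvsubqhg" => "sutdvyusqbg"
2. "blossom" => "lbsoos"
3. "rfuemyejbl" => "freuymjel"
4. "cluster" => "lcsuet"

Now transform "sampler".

aspmel

The pattern: swap each adjacent pair of characters (1↔2, 3↔4, ...), then delete the last character.
For "sampler" the result is "aspmel".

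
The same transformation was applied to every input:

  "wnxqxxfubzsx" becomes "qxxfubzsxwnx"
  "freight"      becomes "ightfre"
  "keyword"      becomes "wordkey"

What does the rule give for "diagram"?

Rule — move the first 3 characters to the end (rotate left by 3).
Applying that to "diagram" gives "gramdia".

gramdia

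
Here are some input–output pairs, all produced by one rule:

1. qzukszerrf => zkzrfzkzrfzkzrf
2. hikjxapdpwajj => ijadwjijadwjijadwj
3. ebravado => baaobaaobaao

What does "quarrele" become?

Rule — keep every other character starting from the second (positions 2nd, 4th, 6th, ...), then write the whole string 3 times in a row.
On "quarrele": the first step gives "uree", and the second then gives "ureeureeuree".

ureeureeuree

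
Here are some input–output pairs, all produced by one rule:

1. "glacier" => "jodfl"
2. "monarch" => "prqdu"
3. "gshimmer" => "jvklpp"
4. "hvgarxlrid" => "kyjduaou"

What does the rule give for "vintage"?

ylqwd

Each output is the input with this applied: shift every letter 3 places forward in the alphabet (wrapping around), then delete the last 2 characters.
Working it through for "vintage": intermediate "ylqwdjh", final "ylqwd".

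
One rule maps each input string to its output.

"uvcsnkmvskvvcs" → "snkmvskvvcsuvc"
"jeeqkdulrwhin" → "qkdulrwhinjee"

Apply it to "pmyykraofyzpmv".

Each output is the input with this applied: move the first 3 characters to the end (rotate left by 3).
So "pmyykraofyzpmv" becomes "ykraofyzpmvpmy".

ykraofyzpmvpmy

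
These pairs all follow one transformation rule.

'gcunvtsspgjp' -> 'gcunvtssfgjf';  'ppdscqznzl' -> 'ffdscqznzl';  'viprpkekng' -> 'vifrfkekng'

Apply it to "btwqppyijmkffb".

The transformation: replace every "p" with "f".
"btwqppyijmkffb" → "btwqffyijmkffb".

btwqffyijmkffb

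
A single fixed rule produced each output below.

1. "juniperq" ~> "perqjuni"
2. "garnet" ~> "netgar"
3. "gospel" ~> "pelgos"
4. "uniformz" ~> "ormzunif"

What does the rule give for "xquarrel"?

What's happening: swap the front and back halves of the string.
Applying that to "xquarrel" gives "rrelxqua".

rrelxqua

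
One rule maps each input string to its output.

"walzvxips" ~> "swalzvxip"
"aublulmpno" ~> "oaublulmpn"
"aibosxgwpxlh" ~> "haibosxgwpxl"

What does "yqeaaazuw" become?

In each case the input is transformed by: move the last character to the front.
Applying that to "yqeaaazuw" gives "wyqeaaazu".

wyqeaaazu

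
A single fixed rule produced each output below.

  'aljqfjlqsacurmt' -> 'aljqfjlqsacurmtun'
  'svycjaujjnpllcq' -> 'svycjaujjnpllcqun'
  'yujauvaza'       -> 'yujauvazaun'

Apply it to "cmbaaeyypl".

Rule — append "un".
On "cmbaaeyypl" that produces "cmbaaeyyplun".

cmbaaeyyplun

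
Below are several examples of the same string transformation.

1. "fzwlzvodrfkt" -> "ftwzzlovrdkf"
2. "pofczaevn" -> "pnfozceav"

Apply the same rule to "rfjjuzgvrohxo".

The transformation: move the last character to the front, then swap each adjacent pair of characters (1↔2, 3↔4, ...).
On "rfjjuzgvrohxo": the first step gives "orfjjuzgvrohx", and the second then gives "rojfujgzrvhox".

rojfujgzrvhox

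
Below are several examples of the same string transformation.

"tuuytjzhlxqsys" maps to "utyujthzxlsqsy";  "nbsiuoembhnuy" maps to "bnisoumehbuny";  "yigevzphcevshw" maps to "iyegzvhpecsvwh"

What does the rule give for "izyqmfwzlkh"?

The pattern: swap each adjacent pair of characters (1↔2, 3↔4, ...).
"izyqmfwzlkh" → "ziqyfmzwklh".

ziqyfmzwklh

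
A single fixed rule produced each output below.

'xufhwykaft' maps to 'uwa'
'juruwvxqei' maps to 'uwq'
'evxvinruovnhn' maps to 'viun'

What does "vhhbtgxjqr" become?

htj

In each case the input is transformed by: keep one character in every 3, starting at position 2 (positions 2nd, 5th, 8th, ...).
On "vhhbtgxjqr" that produces "htj".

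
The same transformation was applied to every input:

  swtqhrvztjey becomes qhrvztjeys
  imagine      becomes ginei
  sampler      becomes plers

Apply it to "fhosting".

stingf

The transformation: move the first character to the end, then delete the first 2 characters.
Starting from "fhosting": after the first operation, "hostingf"; after the second, "stingf".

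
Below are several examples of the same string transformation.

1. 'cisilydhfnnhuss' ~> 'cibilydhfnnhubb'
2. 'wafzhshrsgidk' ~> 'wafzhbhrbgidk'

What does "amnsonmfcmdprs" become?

The pattern: replace every "s" with "b".
Doing the same to "amnsonmfcmdprs": "amnbonmfcmdprb".

amnbonmfcmdprb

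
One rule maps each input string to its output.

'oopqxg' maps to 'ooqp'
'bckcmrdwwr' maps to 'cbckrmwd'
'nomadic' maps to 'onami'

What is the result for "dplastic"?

pdalts

Each output is the input with this applied: swap each adjacent pair of characters (1↔2, 3↔4, ...), then delete the last 2 characters.
On "dplastic": the first step gives "pdaltsci", and the second then gives "pdalts".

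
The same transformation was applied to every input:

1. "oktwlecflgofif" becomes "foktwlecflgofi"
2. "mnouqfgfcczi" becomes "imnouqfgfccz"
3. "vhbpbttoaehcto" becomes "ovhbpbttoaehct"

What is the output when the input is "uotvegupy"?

Rule — move the last character to the front.
Doing the same to "uotvegupy": "yuotvegup".

yuotvegup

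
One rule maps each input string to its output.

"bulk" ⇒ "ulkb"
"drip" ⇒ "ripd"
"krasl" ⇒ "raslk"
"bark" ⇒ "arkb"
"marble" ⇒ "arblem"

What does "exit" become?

xite

Each output is the input with this applied: move the first character to the end.
Doing the same to "exit": "xite".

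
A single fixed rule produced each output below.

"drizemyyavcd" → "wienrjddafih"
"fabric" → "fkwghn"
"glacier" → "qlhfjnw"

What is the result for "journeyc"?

towzjshd

Looking at the pairs, the operation is to swap each adjacent pair of characters (1↔2, 3↔4, ...), then shift every letter 5 places forward in the alphabet (wrapping around).
Starting from "journeyc": after the first operation, "ojruency"; after the second, "towzjshd".
(Check on "drizemyyavcd": → "rdzimeyyvadc" → "wienrjddafih" ✓)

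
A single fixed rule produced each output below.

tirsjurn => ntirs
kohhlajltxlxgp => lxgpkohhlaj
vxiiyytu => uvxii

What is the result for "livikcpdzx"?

The rule is to swap the front and back halves of the string, then delete the first 3 characters.
"livikcpdzx" → "cpdzxlivik" → "zxlivik".

zxlivik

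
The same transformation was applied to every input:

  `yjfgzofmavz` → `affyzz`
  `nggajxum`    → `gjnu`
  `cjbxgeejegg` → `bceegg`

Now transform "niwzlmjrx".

What's happening: keep every other character starting from the first (positions 1st, 3rd, 5th, ...), then sort the characters into alphabetical order.
Doing the same to "niwzlmjrx": "jlnwx".

jlnwx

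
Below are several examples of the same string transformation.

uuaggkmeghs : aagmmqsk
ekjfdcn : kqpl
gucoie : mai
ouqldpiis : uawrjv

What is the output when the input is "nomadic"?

Looking at the pairs, the operation is to delete the last 3 characters, then shift every letter 6 places forward in the alphabet (wrapping around).
For "nomadic", step one produces "noma"; step two turns that into "tusg".
(Check on "ekjfdcn": → "ekjf" → "kqpl" ✓)

tusg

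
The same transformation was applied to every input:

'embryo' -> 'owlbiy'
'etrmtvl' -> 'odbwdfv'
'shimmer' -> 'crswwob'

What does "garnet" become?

Each output is the input with this applied: shift every letter 10 places forward in the alphabet (wrapping around).
So "garnet" becomes "qkbxod".

qkbxod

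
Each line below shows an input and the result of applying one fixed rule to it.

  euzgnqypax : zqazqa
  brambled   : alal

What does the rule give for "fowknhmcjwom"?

The rule is to keep one character in every 3, starting at position 3 (positions 3rd, 6th, 9th, ...), then write the whole string twice.
For "fowknhmcjwom" the result is "whjmwhjm".

whjmwhjm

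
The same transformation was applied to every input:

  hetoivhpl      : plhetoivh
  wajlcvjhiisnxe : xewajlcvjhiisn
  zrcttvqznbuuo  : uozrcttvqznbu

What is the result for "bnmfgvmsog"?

ogbnmfgvms

The pattern: move the last 2 characters to the front (rotate right by 2).
So "bnmfgvmsog" becomes "ogbnmfgvms".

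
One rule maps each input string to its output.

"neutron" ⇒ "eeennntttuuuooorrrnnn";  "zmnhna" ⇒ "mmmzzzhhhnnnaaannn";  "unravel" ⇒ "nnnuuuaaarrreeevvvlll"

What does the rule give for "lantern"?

The pattern: swap each adjacent pair of characters (1↔2, 3↔4, ...), then repeat every character 3 times.
Applying that to "lantern" gives "aaallltttnnnrrreeennn".
(Check on "unravel": → "nuarevl" → "nnnuuuaaarrreeevvvlll" ✓)

aaallltttnnnrrreeennn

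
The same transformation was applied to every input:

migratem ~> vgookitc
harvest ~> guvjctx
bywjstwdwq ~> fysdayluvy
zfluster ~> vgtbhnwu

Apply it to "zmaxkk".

The transformation: shift every letter 2 places forward in the alphabet (wrapping around), then move the last 3 characters to the front (rotate right by 3).
For "zmaxkk" the result is "zmmboc".
(Check on "bywjstwdwq": → "dayluvyfys" → "fysdayluvy" ✓)

zmmboc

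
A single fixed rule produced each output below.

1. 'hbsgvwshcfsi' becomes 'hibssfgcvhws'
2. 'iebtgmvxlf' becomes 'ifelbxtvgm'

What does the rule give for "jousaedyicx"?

Each output is the input with this applied: take characters alternately from the front and the back (1st, last, 2nd, 2nd-last, ...).
Doing the same to "jousaedyicx": "jxocuisyade".

jxocuisyade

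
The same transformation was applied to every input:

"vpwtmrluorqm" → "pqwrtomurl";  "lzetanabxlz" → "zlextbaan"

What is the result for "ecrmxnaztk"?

Looking at the pairs, the operation is to take characters alternately from the front and the back (1st, last, 2nd, 2nd-last, ...), then delete the first 2 characters.
For "ecrmxnaztk", step one produces "ekctrzmaxn"; step two turns that into "ctrzmaxn".

ctrzmaxn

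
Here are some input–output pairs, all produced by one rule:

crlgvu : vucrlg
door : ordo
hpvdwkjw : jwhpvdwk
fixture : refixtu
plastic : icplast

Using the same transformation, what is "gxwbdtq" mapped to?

tqgxwbd

Looking at the pairs, the operation is to move the last 2 characters to the front (rotate right by 2).
Doing the same to "gxwbdtq": "tqgxwbd".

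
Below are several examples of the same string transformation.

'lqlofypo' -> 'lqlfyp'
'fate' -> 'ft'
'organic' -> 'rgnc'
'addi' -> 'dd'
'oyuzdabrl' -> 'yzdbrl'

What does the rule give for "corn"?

Rule — remove every vowel.
Doing the same to "corn": "crn".

crn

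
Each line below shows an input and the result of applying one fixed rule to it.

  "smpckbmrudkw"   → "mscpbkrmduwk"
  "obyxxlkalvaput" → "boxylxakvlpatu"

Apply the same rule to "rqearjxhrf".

qraejrhxfr

In each case the input is transformed by: swap each adjacent pair of characters (1↔2, 3↔4, ...).
"rqearjxhrf" → "qraejrhxfr".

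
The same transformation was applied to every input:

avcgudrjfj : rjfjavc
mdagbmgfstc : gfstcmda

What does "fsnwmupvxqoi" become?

pvxqoifsn

The transformation: move the first 3 characters to the end (rotate left by 3), then delete the first 3 characters.
Doing the same to "fsnwmupvxqoi": "pvxqoifsn".
(Check on "avcgudrjfj": → "gudrjfjavc" → "rjfjavc" ✓)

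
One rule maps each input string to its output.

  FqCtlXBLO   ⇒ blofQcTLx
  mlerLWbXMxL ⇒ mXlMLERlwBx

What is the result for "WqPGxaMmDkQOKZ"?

What's happening: move the last 3 characters to the front (rotate right by 3), then flip the case of every letter.
Starting from "WqPGxaMmDkQOKZ": after the first operation, "OKZWqPGxaMmDkQ"; after the second, "okzwQpgXAmMdKq".

okzwQpgXAmMdKq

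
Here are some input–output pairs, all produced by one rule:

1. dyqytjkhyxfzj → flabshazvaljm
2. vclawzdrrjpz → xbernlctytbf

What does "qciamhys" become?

sueakjco

The transformation: take characters alternately from the front and the back (1st, last, 2nd, 2nd-last, ...), then shift every letter 2 places forward in the alphabet (wrapping around).
"qciamhys" → "qscyiham" → "sueakjco".
(Check on "vclawzdrrjpz": → "vzcpljarwrzd" → "xbernlctytbf" ✓)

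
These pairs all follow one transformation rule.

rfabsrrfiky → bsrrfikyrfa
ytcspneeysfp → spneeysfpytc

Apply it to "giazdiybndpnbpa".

zdiybndpnbpagia

Looking at the pairs, the operation is to move the first 3 characters to the end (rotate left by 3).
For "giazdiybndpnbpa" the result is "zdiybndpnbpagia".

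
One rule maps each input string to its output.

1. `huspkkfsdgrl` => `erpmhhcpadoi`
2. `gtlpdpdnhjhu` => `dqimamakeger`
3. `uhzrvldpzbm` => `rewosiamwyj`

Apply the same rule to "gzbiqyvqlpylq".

What's happening: shift every letter 3 places backward in the alphabet (wrapping around).
"gzbiqyvqlpylq" → "dwyfnvsnimvin".

dwyfnvsnimvin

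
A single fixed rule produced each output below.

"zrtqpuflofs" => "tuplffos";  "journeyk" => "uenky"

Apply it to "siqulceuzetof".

The rule is to swap each adjacent pair of characters (1↔2, 3↔4, ...), then delete the first 3 characters.
Working it through for "siqulceuzetof": intermediate "isuqclueezotf", final "qclueezotf".

qclueezotf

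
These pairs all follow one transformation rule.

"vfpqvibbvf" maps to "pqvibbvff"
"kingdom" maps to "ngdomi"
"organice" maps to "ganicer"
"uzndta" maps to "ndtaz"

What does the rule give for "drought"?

oughtr

The pattern: delete the first character, then move the first character to the end.
Starting from "drought": after the first operation, "rought"; after the second, "oughtr".
(Check on "kingdom": → "ingdom" → "ngdomi" ✓)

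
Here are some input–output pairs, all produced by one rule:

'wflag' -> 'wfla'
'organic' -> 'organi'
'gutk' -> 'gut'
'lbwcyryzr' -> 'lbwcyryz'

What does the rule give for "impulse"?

The rule is to delete the last character.
For "impulse" the result is "impuls".

impuls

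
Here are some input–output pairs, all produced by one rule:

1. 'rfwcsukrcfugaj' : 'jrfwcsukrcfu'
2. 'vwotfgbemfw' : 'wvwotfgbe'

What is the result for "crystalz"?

Looking at the pairs, the operation is to move the last 3 characters to the front (rotate right by 3), then delete the first 2 characters.
Starting from "crystalz": after the first operation, "alzcryst"; after the second, "zcryst".

zcryst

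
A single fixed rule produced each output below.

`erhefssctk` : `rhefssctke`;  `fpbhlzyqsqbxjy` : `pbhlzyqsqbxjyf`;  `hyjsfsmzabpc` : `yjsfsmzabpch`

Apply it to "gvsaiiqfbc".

vsaiiqfbcg

The transformation: move the first character to the end.
"gvsaiiqfbc" → "vsaiiqfbcg".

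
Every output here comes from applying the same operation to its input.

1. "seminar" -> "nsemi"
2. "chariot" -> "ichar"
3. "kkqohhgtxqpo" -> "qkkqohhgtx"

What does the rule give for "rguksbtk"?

The rule is to delete the last 2 characters, then move the last character to the front.
On "rguksbtk": the first step gives "rguksb", and the second then gives "brguks".

brguks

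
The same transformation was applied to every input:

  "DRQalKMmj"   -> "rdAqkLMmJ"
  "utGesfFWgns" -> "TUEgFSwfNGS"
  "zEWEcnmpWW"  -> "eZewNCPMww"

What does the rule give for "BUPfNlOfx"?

Looking at the pairs, the operation is to swap each adjacent pair of characters (1↔2, 3↔4, ...), then flip the case of every letter.
Working it through for "BUPfNlOfx": intermediate "UBfPlNfOx", final "ubFpLnFoX".

ubFpLnFoX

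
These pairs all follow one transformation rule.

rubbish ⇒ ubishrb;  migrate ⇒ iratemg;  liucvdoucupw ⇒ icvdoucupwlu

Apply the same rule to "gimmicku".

imickugm

Rule — move the first 2 characters to the end (rotate left by 2), then swap the first and last characters.
Starting from "gimmicku": after the first operation, "mmickugi"; after the second, "imickugm".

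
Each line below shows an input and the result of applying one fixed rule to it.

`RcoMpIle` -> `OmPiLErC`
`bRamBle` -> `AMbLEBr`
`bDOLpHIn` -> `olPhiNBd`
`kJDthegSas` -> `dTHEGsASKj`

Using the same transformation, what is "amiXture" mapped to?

The pattern: flip the case of every letter, then move the first 2 characters to the end (rotate left by 2).
"amiXture" → "AMIxTURE" → "IxTUREAM".
(Check on "RcoMpIle": → "rCOmPiLE" → "OmPiLErC" ✓)

IxTUREAM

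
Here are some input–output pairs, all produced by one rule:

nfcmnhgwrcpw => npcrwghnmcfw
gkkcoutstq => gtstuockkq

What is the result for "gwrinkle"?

In each case the input is transformed by: reverse the string, then swap the first and last characters.
"gwrinkle" → "elknirwg" → "glknirwe".
(Check on "gkkcoutstq": → "qtstuockkg" → "gtstuockkq" ✓)

glknirwe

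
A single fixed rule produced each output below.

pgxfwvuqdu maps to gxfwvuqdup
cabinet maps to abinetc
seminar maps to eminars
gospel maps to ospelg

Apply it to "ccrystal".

crystalc

The rule is to move the first character to the end.
"ccrystal" → "crystalc".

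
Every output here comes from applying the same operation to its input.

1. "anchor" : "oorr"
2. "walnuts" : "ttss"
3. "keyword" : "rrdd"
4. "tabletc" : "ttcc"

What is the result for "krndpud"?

The transformation: double every character, then keep only the last 4 characters.
Working it through for "krndpud": intermediate "kkrrnnddppuudd", final "uudd".
(Check on "anchor": → "aanncchhoorr" → "oorr" ✓)

uudd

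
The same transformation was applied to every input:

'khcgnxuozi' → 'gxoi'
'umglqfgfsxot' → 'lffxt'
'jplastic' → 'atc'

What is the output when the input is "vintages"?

The rule is to delete the first 3 characters, then keep every other character starting from the first (positions 1st, 3rd, 5th, ...).
On "vintages": the first step gives "tages", and the second then gives "tgs".

tgs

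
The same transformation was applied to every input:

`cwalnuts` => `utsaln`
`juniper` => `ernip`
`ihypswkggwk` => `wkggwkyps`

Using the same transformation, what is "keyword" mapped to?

rdywo

The rule is to delete the first 2 characters, then move the first 3 characters to the end (rotate left by 3).
"keyword" → "yword" → "rdywo".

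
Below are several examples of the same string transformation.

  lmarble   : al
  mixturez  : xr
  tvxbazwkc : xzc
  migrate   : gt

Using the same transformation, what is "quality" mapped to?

at

Each output is the input with this applied: keep one character in every 3, starting at position 3 (positions 3rd, 6th, 9th, ...).
"quality" → "at".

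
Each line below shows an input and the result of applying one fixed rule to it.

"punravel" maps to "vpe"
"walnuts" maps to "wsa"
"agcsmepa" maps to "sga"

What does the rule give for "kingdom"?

The transformation: sort the characters into reverse alphabetical order, then keep one character in every 3, starting at position 1 (positions 1st, 4th, 7th, ...).
Applying both steps to "kingdom": "onmkigd", then "okd".
(Check on "punravel": → "vurpnlea" → "vpe" ✓)

okd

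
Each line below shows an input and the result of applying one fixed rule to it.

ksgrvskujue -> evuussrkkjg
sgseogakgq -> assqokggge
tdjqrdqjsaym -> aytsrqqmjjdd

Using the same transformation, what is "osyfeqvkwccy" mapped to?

The pattern: sort the characters into reverse alphabetical order, then move the last character to the front.
Starting from "osyfeqvkwccy": after the first operation, "yywvsqokfecc"; after the second, "cyywvsqokfec".
(Check on "tdjqrdqjsaym": → "ytsrqqmjjdda" → "aytsrqqmjjdd" ✓)

cyywvsqokfec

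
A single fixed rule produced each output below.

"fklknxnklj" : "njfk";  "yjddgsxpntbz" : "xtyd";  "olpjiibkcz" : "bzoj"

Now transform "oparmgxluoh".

xoor

Rule — keep one character in every 3, starting at position 1 (positions 1st, 4th, 7th, ...), then swap the front and back halves of the string.
So "oparmgxluoh" becomes "xoor".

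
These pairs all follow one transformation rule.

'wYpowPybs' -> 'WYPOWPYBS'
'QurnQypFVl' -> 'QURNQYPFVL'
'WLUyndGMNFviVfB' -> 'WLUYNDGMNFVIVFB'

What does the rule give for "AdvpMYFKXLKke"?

ADVPMYFKXLKKE

What's happening: convert every letter to uppercase.
Applying that to "AdvpMYFKXLKke" gives "ADVPMYFKXLKKE".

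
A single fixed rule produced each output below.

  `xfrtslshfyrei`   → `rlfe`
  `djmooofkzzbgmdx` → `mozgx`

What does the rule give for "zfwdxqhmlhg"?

In each case the input is transformed by: keep one character in every 3, starting at position 3 (positions 3rd, 6th, 9th, ...).
"zfwdxqhmlhg" → "wql".

wql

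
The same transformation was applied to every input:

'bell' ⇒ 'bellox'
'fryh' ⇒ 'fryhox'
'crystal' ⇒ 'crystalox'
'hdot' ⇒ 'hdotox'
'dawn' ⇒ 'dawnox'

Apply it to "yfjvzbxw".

Looking at the pairs, the operation is to append "ox".
Doing the same to "yfjvzbxw": "yfjvzbxwox".

yfjvzbxwox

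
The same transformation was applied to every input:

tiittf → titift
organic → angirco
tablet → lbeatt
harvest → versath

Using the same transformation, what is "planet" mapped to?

naeltp

Looking at the pairs, the operation is to take characters alternately from the front and the back (1st, last, 2nd, 2nd-last, ...), then reverse the string.
"planet" → "ptlean" → "naeltp".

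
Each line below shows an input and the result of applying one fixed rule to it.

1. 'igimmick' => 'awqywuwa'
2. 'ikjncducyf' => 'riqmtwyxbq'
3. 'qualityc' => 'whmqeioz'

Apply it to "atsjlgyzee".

In each case the input is transformed by: shift every letter 12 places backward in the alphabet (wrapping around), then swap the front and back halves of the string.
For "atsjlgyzee" the result is "umnssohgxz".
(Check on "igimmick": → "wuwaawqy" → "awqywuwa" ✓)

umnssohgxz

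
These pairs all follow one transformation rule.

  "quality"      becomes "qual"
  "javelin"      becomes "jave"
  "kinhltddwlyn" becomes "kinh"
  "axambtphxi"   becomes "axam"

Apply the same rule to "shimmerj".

The transformation: keep only the first 4 characters.
On "shimmerj" that produces "shim".

shim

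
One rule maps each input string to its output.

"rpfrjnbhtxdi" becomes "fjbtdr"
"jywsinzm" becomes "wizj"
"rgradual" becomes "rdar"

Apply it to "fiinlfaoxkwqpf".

ilaxwpf

The rule is to move the first 2 characters to the end (rotate left by 2), then keep every other character starting from the first (positions 1st, 3rd, 5th, ...).
Starting from "fiinlfaoxkwqpf": after the first operation, "inlfaoxkwqpffi"; after the second, "ilaxwpf".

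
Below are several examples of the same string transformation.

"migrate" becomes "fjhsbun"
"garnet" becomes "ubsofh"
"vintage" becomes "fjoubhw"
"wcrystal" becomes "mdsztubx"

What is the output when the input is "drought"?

Each output is the input with this applied: shift every letter 1 place forward in the alphabet (wrapping around), then swap the first and last characters.
Working it through for "drought": intermediate "espvhiu", final "uspvhie".

uspvhie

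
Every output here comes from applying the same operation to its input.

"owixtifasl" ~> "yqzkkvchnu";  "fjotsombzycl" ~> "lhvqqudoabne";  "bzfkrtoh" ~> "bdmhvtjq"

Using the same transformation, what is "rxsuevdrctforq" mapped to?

The pattern: swap each adjacent pair of characters (1↔2, 3↔4, ...), then shift every letter 2 places forward in the alphabet (wrapping around).
Working it through for "rxsuevdrctforq": intermediate "xrusverdtcofqr", final "ztwuxgtfveqhst".
(Check on "bzfkrtoh": → "zbkftrho" → "bdmhvtjq" ✓)

ztwuxgtfveqhst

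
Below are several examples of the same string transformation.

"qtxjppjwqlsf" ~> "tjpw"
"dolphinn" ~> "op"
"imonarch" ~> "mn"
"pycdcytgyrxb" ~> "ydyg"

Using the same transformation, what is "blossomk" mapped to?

ls

The transformation: keep every other character starting from the second (positions 2nd, 4th, 6th, ...), then delete the last 2 characters.
Starting from "blossomk": after the first operation, "lsok"; after the second, "ls".
(Check on "dolphinn": → "opin" → "op" ✓)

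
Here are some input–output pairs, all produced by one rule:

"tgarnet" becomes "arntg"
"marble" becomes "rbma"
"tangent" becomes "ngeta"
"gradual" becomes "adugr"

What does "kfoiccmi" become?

oicckf

Rule — delete the last 2 characters, then move the first 2 characters to the end (rotate left by 2).
So "kfoiccmi" becomes "oicckf".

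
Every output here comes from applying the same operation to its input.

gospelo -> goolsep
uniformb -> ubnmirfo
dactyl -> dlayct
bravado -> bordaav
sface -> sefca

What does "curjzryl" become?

The transformation: take characters alternately from the front and the back (1st, last, 2nd, 2nd-last, ...).
So "curjzryl" becomes "cluyrrjz".

cluyrrjz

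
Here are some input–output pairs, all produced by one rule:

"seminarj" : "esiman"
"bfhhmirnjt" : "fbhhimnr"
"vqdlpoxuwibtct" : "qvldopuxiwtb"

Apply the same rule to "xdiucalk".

The rule is to swap each adjacent pair of characters (1↔2, 3↔4, ...), then delete the last 2 characters.
Applying that to "xdiucalk" gives "dxuiac".

dxuiac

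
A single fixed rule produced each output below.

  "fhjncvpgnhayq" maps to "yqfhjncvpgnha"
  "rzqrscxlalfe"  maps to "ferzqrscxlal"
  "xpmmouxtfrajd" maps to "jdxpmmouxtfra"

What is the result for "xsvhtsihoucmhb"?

hbxsvhtsihoucm

In each case the input is transformed by: move the last 2 characters to the front (rotate right by 2).
Applying that to "xsvhtsihoucmhb" gives "hbxsvhtsihoucm".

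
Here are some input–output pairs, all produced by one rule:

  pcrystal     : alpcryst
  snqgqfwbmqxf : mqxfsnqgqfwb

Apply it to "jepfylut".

utjepfyl

The rule is to swap the front and back halves of the string, then move the first 2 characters to the end (rotate left by 2).
Applying that to "jepfylut" gives "utjepfyl".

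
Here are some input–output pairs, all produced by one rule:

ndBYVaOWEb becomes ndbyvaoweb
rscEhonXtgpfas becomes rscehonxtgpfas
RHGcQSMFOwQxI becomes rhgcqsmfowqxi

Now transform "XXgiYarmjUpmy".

xxgiyarmjupmy

Rule — convert every letter to lowercase.
Applying that to "XXgiYarmjUpmy" gives "xxgiyarmjupmy".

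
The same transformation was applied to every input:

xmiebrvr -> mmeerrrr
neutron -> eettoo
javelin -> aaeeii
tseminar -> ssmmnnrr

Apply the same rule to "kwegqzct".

wwggzztt

What's happening: keep every other character starting from the second (positions 2nd, 4th, 6th, ...), then double every character.
Applying both steps to "kwegqzct": "wgzt", then "wwggzztt".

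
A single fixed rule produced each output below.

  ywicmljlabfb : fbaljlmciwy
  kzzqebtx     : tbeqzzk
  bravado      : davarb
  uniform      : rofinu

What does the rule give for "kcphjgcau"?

Each output is the input with this applied: delete the last character, then reverse the string.
Applying that to "kcphjgcau" gives "acgjhpck".

acgjhpck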